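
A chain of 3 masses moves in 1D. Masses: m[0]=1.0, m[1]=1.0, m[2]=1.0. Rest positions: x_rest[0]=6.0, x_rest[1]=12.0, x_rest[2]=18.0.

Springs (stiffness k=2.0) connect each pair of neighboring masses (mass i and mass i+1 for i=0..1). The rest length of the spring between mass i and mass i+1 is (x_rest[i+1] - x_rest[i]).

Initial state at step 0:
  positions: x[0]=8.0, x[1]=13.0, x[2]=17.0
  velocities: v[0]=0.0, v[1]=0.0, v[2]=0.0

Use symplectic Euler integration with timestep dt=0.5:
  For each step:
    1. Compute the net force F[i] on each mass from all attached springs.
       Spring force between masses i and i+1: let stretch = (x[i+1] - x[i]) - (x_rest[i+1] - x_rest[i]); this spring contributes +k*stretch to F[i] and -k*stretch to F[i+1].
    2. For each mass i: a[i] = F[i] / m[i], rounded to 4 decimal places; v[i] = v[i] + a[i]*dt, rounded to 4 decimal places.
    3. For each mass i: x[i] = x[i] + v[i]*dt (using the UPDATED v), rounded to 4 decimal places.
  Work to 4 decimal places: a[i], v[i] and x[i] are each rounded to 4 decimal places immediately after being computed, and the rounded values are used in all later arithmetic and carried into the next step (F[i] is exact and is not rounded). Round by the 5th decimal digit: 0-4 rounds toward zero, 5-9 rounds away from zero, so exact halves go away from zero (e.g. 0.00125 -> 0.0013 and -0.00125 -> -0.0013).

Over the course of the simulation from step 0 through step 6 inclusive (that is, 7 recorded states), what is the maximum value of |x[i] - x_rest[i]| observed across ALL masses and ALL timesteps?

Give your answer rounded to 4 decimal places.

Answer: 2.0625

Derivation:
Step 0: x=[8.0000 13.0000 17.0000] v=[0.0000 0.0000 0.0000]
Step 1: x=[7.5000 12.5000 18.0000] v=[-1.0000 -1.0000 2.0000]
Step 2: x=[6.5000 12.2500 19.2500] v=[-2.0000 -0.5000 2.5000]
Step 3: x=[5.3750 12.6250 20.0000] v=[-2.2500 0.7500 1.5000]
Step 4: x=[4.8750 13.0625 20.0625] v=[-1.0000 0.8750 0.1250]
Step 5: x=[5.4688 12.9063 19.6250] v=[1.1875 -0.3125 -0.8750]
Step 6: x=[6.7813 12.3907 18.8282] v=[2.6250 -1.0313 -1.5937]
Max displacement = 2.0625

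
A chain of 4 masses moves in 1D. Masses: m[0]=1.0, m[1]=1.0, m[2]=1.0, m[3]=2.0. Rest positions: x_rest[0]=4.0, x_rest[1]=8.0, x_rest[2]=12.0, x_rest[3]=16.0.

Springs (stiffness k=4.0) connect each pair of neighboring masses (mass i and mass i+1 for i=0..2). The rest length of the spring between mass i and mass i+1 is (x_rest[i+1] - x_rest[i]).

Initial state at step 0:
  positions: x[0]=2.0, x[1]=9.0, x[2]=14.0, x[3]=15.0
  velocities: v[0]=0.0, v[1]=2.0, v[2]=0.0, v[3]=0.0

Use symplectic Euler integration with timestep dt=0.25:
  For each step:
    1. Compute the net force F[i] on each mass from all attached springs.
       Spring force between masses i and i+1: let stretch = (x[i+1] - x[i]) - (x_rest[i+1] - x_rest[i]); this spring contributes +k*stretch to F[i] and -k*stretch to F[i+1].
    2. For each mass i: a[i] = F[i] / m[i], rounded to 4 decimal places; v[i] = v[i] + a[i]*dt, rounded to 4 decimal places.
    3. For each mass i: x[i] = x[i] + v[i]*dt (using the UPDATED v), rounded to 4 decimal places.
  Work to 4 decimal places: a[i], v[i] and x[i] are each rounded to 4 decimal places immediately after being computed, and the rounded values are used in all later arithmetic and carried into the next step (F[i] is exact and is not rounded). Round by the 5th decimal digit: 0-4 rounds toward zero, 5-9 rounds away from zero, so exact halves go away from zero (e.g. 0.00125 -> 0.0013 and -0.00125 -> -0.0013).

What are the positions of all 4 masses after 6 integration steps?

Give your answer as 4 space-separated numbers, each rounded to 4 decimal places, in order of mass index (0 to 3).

Answer: 5.6347 7.7658 11.7513 16.4243

Derivation:
Step 0: x=[2.0000 9.0000 14.0000 15.0000] v=[0.0000 2.0000 0.0000 0.0000]
Step 1: x=[2.7500 9.0000 13.0000 15.3750] v=[3.0000 0.0000 -4.0000 1.5000]
Step 2: x=[4.0625 8.4375 11.5938 15.9531] v=[5.2500 -2.2500 -5.6250 2.3125]
Step 3: x=[5.4688 7.5703 10.4883 16.4863] v=[5.6250 -3.4687 -4.4220 2.1329]
Step 4: x=[6.4004 6.9073 10.1528 16.7698] v=[3.7265 -2.6522 -1.3420 1.1339]
Step 5: x=[6.4588 6.9289 10.6602 16.7262] v=[0.2334 0.0864 2.0295 -0.1746]
Step 6: x=[5.6347 7.7658 11.7513 16.4243] v=[-3.2965 3.3476 4.3642 -1.2076]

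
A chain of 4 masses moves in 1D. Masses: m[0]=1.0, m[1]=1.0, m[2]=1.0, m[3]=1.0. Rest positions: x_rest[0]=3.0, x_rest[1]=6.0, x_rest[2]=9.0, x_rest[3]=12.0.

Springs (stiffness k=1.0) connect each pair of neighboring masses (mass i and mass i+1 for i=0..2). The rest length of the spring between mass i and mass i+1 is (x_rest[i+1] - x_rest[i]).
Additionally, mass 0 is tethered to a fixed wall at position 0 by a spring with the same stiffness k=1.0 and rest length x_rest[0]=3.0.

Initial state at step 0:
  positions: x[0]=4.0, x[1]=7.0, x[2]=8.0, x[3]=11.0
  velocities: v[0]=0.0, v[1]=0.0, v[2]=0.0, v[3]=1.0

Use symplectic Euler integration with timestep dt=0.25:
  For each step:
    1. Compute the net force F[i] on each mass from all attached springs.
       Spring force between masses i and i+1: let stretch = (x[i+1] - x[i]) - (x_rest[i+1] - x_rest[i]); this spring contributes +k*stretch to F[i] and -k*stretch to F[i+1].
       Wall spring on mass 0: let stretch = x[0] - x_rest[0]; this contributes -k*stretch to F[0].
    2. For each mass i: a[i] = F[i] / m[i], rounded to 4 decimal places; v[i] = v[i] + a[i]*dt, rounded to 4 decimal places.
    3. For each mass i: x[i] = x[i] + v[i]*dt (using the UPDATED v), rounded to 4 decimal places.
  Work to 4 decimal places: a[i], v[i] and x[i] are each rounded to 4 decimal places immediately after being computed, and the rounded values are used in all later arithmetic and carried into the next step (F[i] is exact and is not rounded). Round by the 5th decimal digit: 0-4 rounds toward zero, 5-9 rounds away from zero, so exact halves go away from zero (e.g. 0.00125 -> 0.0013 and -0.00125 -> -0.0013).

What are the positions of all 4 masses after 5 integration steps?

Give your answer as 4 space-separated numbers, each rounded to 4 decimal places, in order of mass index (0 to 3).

Step 0: x=[4.0000 7.0000 8.0000 11.0000] v=[0.0000 0.0000 0.0000 1.0000]
Step 1: x=[3.9375 6.8750 8.1250 11.2500] v=[-0.2500 -0.5000 0.5000 1.0000]
Step 2: x=[3.8125 6.6445 8.3672 11.4922] v=[-0.5000 -0.9219 0.9688 0.9688]
Step 3: x=[3.6262 6.3447 8.6971 11.7266] v=[-0.7451 -1.1992 1.3194 0.9376]
Step 4: x=[3.3832 6.0220 9.0693 11.9592] v=[-0.9720 -1.2907 1.4887 0.9302]
Step 5: x=[3.0937 5.7249 9.4317 12.1986] v=[-1.1581 -1.1886 1.4494 0.9577]

Answer: 3.0937 5.7249 9.4317 12.1986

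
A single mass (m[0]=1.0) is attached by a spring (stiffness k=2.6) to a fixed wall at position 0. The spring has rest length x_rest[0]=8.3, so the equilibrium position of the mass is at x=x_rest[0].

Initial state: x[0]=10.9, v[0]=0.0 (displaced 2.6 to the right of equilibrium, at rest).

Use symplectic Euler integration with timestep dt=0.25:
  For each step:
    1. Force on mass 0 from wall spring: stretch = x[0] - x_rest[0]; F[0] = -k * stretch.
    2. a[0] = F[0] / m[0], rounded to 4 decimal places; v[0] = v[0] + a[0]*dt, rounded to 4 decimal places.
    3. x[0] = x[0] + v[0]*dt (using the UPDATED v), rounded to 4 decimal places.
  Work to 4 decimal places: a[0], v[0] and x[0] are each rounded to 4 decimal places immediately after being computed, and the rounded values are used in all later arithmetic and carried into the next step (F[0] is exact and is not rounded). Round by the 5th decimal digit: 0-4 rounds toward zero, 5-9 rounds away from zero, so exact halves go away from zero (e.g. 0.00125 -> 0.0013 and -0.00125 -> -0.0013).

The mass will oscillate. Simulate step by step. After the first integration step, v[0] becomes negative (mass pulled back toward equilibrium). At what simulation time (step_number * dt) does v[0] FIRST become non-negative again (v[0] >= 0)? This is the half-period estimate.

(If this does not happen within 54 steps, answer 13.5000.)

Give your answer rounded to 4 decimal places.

Step 0: x=[10.9000] v=[0.0000]
Step 1: x=[10.4775] v=[-1.6900]
Step 2: x=[9.7012] v=[-3.1054]
Step 3: x=[8.6972] v=[-4.0162]
Step 4: x=[7.6286] v=[-4.2744]
Step 5: x=[6.6691] v=[-3.8380]
Step 6: x=[5.9746] v=[-2.7779]
Step 7: x=[5.6580] v=[-1.2664]
Step 8: x=[5.7707] v=[0.4509]
First v>=0 after going negative at step 8, time=2.0000

Answer: 2.0000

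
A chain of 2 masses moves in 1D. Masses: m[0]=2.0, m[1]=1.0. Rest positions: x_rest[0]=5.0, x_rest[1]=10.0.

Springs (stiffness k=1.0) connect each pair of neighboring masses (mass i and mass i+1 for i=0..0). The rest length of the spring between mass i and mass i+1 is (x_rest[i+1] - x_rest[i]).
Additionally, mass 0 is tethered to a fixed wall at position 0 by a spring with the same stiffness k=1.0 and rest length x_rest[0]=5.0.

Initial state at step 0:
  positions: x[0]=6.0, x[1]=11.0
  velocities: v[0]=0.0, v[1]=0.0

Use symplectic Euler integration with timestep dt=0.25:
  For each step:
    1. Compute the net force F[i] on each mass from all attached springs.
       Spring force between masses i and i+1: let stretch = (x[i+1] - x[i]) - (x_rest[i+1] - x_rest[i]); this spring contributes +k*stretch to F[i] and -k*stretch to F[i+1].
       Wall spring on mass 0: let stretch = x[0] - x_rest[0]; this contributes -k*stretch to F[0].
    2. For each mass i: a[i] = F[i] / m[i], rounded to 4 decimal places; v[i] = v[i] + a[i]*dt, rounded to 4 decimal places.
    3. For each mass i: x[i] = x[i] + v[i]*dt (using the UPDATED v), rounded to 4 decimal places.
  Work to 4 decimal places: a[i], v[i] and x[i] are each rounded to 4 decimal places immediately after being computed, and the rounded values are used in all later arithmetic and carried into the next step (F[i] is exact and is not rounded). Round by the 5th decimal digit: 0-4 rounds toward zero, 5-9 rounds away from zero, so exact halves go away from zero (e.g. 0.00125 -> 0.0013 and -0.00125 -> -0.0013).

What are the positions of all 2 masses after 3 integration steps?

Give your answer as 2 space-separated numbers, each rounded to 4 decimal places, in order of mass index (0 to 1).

Answer: 5.8222 10.9905

Derivation:
Step 0: x=[6.0000 11.0000] v=[0.0000 0.0000]
Step 1: x=[5.9688 11.0000] v=[-0.1250 0.0000]
Step 2: x=[5.9083 10.9981] v=[-0.2422 -0.0078]
Step 3: x=[5.8222 10.9905] v=[-0.3445 -0.0303]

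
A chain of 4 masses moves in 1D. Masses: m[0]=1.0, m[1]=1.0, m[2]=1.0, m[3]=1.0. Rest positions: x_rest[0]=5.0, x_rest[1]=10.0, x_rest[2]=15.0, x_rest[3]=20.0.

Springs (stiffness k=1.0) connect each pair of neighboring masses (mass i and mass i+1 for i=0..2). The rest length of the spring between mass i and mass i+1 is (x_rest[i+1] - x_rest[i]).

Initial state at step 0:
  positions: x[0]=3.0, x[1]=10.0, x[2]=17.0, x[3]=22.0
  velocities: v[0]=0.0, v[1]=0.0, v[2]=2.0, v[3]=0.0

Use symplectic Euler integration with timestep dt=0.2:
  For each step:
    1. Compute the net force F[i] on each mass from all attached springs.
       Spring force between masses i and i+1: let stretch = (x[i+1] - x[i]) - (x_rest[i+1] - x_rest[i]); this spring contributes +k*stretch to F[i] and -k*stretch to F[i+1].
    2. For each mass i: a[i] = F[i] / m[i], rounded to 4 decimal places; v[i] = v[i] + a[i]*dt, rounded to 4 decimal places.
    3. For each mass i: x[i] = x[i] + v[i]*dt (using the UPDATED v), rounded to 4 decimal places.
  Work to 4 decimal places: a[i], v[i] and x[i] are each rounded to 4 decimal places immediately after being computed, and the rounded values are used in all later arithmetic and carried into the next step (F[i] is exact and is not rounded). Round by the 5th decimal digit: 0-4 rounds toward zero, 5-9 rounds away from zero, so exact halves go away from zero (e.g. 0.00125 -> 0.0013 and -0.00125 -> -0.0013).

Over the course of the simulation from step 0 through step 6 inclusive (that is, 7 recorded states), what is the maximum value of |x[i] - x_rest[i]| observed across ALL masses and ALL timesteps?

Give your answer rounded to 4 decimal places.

Step 0: x=[3.0000 10.0000 17.0000 22.0000] v=[0.0000 0.0000 2.0000 0.0000]
Step 1: x=[3.0800 10.0000 17.3200 22.0000] v=[0.4000 0.0000 1.6000 0.0000]
Step 2: x=[3.2368 10.0160 17.5344 22.0128] v=[0.7840 0.0800 1.0720 0.0640]
Step 3: x=[3.4648 10.0616 17.6272 22.0465] v=[1.1398 0.2278 0.4640 0.1683]
Step 4: x=[3.7566 10.1459 17.5941 22.1034] v=[1.4592 0.4216 -0.1653 0.2844]
Step 5: x=[4.1040 10.2726 17.4435 22.1799] v=[1.7371 0.6334 -0.7531 0.3825]
Step 6: x=[4.4982 10.4394 17.1955 22.2669] v=[1.9708 0.8339 -1.2400 0.4352]
Max displacement = 2.6272

Answer: 2.6272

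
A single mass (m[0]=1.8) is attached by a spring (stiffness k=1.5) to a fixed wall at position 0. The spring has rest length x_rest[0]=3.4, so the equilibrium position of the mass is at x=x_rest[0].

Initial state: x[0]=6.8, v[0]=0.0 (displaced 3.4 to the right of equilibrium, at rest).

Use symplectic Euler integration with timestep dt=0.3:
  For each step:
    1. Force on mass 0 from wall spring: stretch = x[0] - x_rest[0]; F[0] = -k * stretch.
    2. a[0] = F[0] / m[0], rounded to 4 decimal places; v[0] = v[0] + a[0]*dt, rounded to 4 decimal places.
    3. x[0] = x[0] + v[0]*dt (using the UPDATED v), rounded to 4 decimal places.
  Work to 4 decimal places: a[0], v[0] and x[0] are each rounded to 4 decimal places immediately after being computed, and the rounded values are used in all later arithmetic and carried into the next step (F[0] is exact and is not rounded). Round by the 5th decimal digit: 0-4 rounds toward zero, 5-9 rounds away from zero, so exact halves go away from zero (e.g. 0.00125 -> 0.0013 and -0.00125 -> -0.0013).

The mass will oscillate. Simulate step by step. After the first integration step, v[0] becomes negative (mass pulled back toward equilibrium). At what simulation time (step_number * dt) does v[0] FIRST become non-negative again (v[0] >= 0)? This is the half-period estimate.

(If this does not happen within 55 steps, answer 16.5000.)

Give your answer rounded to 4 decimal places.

Step 0: x=[6.8000] v=[0.0000]
Step 1: x=[6.5450] v=[-0.8500]
Step 2: x=[6.0541] v=[-1.6362]
Step 3: x=[5.3642] v=[-2.2997]
Step 4: x=[4.5270] v=[-2.7907]
Step 5: x=[3.6053] v=[-3.0725]
Step 6: x=[2.6682] v=[-3.1238]
Step 7: x=[1.7859] v=[-2.9409]
Step 8: x=[1.0247] v=[-2.5374]
Step 9: x=[0.4416] v=[-1.9436]
Step 10: x=[0.0804] v=[-1.2040]
Step 11: x=[-0.0318] v=[-0.3741]
Step 12: x=[0.1133] v=[0.4838]
First v>=0 after going negative at step 12, time=3.6000

Answer: 3.6000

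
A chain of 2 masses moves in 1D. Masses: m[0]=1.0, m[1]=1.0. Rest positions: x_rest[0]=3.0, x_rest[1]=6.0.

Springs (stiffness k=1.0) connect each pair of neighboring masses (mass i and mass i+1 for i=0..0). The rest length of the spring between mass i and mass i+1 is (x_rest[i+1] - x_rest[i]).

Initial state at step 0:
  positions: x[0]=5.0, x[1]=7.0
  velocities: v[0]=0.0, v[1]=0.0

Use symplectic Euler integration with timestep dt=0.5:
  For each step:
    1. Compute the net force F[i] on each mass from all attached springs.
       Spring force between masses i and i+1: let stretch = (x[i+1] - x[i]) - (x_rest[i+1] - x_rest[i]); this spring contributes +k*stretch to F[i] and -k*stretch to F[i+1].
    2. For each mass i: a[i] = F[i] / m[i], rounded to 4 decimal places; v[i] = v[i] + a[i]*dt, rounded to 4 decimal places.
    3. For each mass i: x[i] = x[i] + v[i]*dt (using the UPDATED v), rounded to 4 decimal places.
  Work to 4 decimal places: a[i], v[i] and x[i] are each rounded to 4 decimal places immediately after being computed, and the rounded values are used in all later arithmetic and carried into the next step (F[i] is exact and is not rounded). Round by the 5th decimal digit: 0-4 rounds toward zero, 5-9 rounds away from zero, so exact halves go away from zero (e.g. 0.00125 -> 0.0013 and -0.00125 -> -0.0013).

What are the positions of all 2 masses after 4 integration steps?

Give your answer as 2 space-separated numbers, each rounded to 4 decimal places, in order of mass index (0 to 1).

Step 0: x=[5.0000 7.0000] v=[0.0000 0.0000]
Step 1: x=[4.7500 7.2500] v=[-0.5000 0.5000]
Step 2: x=[4.3750 7.6250] v=[-0.7500 0.7500]
Step 3: x=[4.0625 7.9375] v=[-0.6250 0.6250]
Step 4: x=[3.9688 8.0313] v=[-0.1875 0.1875]

Answer: 3.9688 8.0313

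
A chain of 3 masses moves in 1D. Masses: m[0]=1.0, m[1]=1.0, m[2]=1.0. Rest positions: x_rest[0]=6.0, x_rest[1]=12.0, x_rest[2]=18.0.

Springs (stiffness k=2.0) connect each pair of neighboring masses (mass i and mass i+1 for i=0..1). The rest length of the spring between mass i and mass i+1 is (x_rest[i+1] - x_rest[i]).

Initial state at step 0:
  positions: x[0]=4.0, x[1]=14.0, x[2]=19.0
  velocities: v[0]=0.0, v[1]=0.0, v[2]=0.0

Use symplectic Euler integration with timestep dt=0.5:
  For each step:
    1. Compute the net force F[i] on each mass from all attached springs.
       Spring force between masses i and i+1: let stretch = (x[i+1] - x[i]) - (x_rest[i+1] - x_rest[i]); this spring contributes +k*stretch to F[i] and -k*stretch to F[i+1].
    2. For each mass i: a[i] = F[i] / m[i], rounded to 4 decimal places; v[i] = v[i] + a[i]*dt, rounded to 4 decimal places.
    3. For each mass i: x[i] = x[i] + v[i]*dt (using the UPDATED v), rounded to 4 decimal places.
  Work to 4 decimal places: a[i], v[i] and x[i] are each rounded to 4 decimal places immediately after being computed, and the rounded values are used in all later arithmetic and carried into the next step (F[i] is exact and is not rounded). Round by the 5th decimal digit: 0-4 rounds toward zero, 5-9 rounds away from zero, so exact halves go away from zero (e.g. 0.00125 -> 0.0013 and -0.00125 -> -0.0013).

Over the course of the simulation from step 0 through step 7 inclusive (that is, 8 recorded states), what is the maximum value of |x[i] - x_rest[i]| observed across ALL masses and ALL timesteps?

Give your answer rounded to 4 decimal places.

Step 0: x=[4.0000 14.0000 19.0000] v=[0.0000 0.0000 0.0000]
Step 1: x=[6.0000 11.5000 19.5000] v=[4.0000 -5.0000 1.0000]
Step 2: x=[7.7500 10.2500 19.0000] v=[3.5000 -2.5000 -1.0000]
Step 3: x=[7.7500 12.1250 17.1250] v=[0.0000 3.7500 -3.7500]
Step 4: x=[6.9375 14.3125 15.7500] v=[-1.6250 4.3750 -2.7500]
Step 5: x=[6.8125 13.5313 16.6563] v=[-0.2500 -1.5625 1.8125]
Step 6: x=[7.0469 10.9532 19.0001] v=[0.4688 -5.1563 4.6875]
Step 7: x=[6.2345 10.4454 20.3204] v=[-1.6249 -1.0157 2.6406]
Max displacement = 2.3204

Answer: 2.3204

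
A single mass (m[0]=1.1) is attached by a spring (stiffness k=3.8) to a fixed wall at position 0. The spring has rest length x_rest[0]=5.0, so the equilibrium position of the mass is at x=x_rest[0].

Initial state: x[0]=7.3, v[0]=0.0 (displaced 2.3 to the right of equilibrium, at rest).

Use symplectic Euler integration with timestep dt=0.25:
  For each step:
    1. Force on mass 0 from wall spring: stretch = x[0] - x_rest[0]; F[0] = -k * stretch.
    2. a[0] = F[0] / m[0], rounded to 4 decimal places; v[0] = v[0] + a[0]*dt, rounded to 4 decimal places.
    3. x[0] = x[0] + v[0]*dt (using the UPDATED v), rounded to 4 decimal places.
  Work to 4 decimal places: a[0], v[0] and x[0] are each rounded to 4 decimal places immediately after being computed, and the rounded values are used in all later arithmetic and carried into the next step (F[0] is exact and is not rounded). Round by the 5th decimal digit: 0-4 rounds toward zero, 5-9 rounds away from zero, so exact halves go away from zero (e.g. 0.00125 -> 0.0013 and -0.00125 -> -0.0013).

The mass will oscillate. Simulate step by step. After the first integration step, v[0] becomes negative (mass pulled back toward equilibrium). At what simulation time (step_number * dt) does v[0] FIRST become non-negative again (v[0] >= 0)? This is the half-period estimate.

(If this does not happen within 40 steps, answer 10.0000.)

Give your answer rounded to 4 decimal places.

Step 0: x=[7.3000] v=[0.0000]
Step 1: x=[6.8034] v=[-1.9864]
Step 2: x=[5.9174] v=[-3.5439]
Step 3: x=[4.8334] v=[-4.3362]
Step 4: x=[3.7853] v=[-4.1923]
Step 5: x=[2.9995] v=[-3.1433]
Step 6: x=[2.6456] v=[-1.4156]
Step 7: x=[2.8001] v=[0.6178]
First v>=0 after going negative at step 7, time=1.7500

Answer: 1.7500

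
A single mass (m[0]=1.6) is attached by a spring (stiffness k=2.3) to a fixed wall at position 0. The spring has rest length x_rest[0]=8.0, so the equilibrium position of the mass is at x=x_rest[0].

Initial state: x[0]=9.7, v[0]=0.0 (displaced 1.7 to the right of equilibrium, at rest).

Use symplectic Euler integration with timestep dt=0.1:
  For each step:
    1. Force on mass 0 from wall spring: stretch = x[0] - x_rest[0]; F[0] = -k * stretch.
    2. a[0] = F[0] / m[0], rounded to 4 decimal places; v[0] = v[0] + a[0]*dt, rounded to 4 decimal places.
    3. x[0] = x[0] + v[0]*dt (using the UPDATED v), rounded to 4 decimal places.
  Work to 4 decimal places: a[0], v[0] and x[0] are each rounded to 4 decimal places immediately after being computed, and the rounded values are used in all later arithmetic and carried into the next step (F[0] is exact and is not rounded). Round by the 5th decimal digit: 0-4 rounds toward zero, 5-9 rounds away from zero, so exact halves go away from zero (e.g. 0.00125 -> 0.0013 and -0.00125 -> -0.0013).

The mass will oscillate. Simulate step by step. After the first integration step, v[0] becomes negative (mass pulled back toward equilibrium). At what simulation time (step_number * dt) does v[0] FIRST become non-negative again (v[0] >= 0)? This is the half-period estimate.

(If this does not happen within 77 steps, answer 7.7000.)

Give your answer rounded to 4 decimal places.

Step 0: x=[9.7000] v=[0.0000]
Step 1: x=[9.6756] v=[-0.2444]
Step 2: x=[9.6271] v=[-0.4853]
Step 3: x=[9.5552] v=[-0.7192]
Step 4: x=[9.4609] v=[-0.9428]
Step 5: x=[9.3456] v=[-1.1528]
Step 6: x=[9.2110] v=[-1.3462]
Step 7: x=[9.0590] v=[-1.5203]
Step 8: x=[8.8918] v=[-1.6725]
Step 9: x=[8.7117] v=[-1.8007]
Step 10: x=[8.5214] v=[-1.9030]
Step 11: x=[8.3236] v=[-1.9780]
Step 12: x=[8.1212] v=[-2.0245]
Step 13: x=[7.9170] v=[-2.0419]
Step 14: x=[7.7140] v=[-2.0300]
Step 15: x=[7.5151] v=[-1.9889]
Step 16: x=[7.3232] v=[-1.9192]
Step 17: x=[7.1410] v=[-1.8219]
Step 18: x=[6.9712] v=[-1.6984]
Step 19: x=[6.8162] v=[-1.5505]
Step 20: x=[6.6782] v=[-1.3803]
Step 21: x=[6.5592] v=[-1.1903]
Step 22: x=[6.4609] v=[-0.9832]
Step 23: x=[6.3847] v=[-0.7620]
Step 24: x=[6.3317] v=[-0.5298]
Step 25: x=[6.3027] v=[-0.2900]
Step 26: x=[6.2981] v=[-0.0460]
Step 27: x=[6.3180] v=[0.1987]
First v>=0 after going negative at step 27, time=2.7000

Answer: 2.7000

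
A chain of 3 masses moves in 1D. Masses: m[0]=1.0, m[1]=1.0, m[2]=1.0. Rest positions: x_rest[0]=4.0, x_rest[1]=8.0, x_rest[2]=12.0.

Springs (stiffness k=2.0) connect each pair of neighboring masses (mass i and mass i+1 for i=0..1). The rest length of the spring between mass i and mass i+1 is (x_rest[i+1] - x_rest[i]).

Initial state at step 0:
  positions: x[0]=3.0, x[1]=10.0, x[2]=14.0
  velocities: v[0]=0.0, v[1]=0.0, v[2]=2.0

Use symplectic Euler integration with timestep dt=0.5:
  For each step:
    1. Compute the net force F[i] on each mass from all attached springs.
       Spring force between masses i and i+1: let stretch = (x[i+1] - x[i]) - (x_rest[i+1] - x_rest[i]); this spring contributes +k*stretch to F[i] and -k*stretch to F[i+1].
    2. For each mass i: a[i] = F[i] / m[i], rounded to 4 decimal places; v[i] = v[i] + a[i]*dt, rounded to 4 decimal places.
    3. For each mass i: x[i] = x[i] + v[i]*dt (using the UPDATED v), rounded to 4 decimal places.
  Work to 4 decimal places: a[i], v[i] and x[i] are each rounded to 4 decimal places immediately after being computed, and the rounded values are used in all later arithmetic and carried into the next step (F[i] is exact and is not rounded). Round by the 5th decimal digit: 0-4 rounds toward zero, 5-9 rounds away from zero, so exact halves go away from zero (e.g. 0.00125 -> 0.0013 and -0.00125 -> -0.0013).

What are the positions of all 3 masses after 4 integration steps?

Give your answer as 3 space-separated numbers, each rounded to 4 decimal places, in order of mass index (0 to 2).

Step 0: x=[3.0000 10.0000 14.0000] v=[0.0000 0.0000 2.0000]
Step 1: x=[4.5000 8.5000 15.0000] v=[3.0000 -3.0000 2.0000]
Step 2: x=[6.0000 8.2500 14.7500] v=[3.0000 -0.5000 -0.5000]
Step 3: x=[6.6250 10.1250 13.2500] v=[1.2500 3.7500 -3.0000]
Step 4: x=[7.0000 11.8125 12.1875] v=[0.7500 3.3750 -2.1250]

Answer: 7.0000 11.8125 12.1875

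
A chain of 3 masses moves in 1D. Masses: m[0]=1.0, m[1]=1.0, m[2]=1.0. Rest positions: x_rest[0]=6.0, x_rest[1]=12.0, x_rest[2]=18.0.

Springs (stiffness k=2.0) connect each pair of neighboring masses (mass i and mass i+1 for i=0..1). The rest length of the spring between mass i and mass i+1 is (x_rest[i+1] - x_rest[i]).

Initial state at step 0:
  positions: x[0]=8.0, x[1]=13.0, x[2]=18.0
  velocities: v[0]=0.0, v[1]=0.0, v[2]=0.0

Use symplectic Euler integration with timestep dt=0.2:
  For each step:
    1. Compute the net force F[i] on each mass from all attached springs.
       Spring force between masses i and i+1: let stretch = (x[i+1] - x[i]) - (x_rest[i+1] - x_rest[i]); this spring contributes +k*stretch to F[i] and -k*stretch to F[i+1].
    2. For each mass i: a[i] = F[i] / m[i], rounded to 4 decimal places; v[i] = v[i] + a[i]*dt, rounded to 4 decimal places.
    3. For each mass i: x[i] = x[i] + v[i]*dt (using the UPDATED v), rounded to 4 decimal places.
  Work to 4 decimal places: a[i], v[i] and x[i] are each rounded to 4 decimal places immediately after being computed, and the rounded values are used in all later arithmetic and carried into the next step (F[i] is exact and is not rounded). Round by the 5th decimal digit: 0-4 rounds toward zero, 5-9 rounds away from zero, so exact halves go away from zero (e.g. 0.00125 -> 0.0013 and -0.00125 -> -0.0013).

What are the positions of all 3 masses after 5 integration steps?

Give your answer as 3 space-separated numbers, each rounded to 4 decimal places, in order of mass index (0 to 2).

Answer: 7.0101 13.0000 18.9899

Derivation:
Step 0: x=[8.0000 13.0000 18.0000] v=[0.0000 0.0000 0.0000]
Step 1: x=[7.9200 13.0000 18.0800] v=[-0.4000 0.0000 0.4000]
Step 2: x=[7.7664 13.0000 18.2336] v=[-0.7680 0.0000 0.7680]
Step 3: x=[7.5515 13.0000 18.4485] v=[-1.0746 0.0000 1.0746]
Step 4: x=[7.2925 13.0000 18.7075] v=[-1.2952 0.0000 1.2952]
Step 5: x=[7.0101 13.0000 18.9899] v=[-1.4122 0.0000 1.4122]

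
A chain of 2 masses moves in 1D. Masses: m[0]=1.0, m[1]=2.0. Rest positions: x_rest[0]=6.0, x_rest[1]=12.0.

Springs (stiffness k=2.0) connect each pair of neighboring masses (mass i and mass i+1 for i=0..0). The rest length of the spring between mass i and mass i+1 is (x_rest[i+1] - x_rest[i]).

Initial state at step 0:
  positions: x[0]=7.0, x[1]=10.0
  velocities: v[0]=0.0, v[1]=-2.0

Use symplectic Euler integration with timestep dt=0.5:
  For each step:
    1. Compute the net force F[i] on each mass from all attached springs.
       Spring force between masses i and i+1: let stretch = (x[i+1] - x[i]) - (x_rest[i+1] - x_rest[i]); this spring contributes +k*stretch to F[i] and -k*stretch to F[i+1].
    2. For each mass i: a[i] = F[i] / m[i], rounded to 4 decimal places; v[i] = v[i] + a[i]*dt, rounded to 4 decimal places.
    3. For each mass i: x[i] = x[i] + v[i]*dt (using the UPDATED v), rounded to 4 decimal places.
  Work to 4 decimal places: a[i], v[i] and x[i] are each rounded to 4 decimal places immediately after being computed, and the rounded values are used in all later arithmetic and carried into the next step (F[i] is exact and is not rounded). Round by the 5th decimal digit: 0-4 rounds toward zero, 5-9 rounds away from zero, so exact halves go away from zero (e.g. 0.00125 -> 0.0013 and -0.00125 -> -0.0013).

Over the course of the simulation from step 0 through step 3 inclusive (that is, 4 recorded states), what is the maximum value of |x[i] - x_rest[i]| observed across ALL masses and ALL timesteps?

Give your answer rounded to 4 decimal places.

Step 0: x=[7.0000 10.0000] v=[0.0000 -2.0000]
Step 1: x=[5.5000 9.7500] v=[-3.0000 -0.5000]
Step 2: x=[3.1250 9.9375] v=[-4.7500 0.3750]
Step 3: x=[1.1563 9.9219] v=[-3.9375 -0.0313]
Max displacement = 4.8437

Answer: 4.8437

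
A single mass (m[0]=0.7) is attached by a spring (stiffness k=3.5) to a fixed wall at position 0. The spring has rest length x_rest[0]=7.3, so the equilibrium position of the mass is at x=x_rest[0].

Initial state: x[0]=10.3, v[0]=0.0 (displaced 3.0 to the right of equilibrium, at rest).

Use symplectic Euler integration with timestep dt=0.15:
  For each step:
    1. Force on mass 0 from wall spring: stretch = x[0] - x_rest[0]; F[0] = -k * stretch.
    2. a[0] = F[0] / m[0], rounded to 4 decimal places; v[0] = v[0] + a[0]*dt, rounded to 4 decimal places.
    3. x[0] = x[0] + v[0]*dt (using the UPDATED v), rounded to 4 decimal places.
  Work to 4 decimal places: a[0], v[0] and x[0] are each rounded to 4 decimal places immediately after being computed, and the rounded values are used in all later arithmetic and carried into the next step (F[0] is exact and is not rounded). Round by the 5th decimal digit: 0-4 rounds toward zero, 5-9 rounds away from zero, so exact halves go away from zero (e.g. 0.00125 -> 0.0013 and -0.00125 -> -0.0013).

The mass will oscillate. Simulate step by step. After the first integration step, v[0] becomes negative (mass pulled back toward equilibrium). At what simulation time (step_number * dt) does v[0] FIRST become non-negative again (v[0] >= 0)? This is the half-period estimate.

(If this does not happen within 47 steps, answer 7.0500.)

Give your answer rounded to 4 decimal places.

Answer: 1.5000

Derivation:
Step 0: x=[10.3000] v=[0.0000]
Step 1: x=[9.9625] v=[-2.2500]
Step 2: x=[9.3255] v=[-4.2469]
Step 3: x=[8.4606] v=[-5.7660]
Step 4: x=[7.4651] v=[-6.6365]
Step 5: x=[6.4511] v=[-6.7603]
Step 6: x=[5.5326] v=[-6.1236]
Step 7: x=[4.8129] v=[-4.7981]
Step 8: x=[4.3730] v=[-2.9328]
Step 9: x=[4.2624] v=[-0.7376]
Step 10: x=[4.4935] v=[1.5406]
First v>=0 after going negative at step 10, time=1.5000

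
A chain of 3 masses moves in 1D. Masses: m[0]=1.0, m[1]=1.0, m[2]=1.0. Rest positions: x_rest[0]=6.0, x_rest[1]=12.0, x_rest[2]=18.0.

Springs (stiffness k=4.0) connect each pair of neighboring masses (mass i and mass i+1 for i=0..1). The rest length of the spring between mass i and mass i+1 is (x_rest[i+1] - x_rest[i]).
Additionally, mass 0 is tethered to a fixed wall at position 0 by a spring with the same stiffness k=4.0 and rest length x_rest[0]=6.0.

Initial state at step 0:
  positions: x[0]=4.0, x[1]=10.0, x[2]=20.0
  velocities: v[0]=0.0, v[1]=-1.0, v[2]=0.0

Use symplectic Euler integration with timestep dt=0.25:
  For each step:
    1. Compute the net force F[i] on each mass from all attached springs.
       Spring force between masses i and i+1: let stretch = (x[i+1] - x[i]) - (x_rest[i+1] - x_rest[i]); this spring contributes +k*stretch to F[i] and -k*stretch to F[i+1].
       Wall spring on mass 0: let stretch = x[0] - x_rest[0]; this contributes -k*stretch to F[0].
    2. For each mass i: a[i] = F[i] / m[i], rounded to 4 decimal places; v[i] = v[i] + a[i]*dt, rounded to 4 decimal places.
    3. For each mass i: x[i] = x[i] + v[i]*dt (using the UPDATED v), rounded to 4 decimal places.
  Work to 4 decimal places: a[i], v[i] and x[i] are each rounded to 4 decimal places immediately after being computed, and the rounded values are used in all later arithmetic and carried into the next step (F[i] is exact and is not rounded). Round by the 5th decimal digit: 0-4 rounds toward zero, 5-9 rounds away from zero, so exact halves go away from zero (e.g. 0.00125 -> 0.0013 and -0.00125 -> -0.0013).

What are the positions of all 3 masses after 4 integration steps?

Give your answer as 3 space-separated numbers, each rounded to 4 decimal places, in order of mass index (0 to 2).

Step 0: x=[4.0000 10.0000 20.0000] v=[0.0000 -1.0000 0.0000]
Step 1: x=[4.5000 10.7500 19.0000] v=[2.0000 3.0000 -4.0000]
Step 2: x=[5.4375 12.0000 17.4375] v=[3.7500 5.0000 -6.2500]
Step 3: x=[6.6563 12.9688 16.0156] v=[4.8750 3.8750 -5.6875]
Step 4: x=[7.7891 13.1211 15.3320] v=[4.5312 0.6093 -2.7343]

Answer: 7.7891 13.1211 15.3320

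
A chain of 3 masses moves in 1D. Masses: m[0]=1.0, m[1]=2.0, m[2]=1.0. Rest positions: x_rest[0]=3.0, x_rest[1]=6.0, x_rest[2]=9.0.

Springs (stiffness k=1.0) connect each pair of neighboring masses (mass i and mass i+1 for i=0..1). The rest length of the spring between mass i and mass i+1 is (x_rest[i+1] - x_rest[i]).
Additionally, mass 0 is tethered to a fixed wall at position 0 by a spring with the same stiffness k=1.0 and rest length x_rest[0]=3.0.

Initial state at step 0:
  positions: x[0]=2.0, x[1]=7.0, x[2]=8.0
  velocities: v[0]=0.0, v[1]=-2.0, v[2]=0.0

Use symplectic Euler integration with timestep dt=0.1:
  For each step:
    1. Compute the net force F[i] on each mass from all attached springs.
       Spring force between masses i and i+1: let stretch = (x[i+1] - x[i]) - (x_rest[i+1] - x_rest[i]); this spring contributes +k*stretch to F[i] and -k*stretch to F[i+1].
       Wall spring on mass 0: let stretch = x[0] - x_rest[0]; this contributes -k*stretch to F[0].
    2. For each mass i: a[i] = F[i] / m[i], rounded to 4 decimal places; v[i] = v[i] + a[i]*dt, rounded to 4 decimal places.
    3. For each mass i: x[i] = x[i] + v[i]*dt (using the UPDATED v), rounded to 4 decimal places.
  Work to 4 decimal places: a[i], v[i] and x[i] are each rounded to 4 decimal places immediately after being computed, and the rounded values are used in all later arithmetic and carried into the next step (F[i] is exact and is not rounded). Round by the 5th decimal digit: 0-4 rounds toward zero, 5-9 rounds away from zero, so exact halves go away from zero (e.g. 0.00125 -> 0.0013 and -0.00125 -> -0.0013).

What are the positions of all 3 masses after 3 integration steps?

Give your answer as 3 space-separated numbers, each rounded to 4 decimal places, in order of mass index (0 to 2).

Step 0: x=[2.0000 7.0000 8.0000] v=[0.0000 -2.0000 0.0000]
Step 1: x=[2.0300 6.7800 8.0200] v=[0.3000 -2.2000 0.2000]
Step 2: x=[2.0872 6.5425 8.0576] v=[0.5720 -2.3755 0.3760]
Step 3: x=[2.1681 6.2903 8.1101] v=[0.8088 -2.5225 0.5245]

Answer: 2.1681 6.2903 8.1101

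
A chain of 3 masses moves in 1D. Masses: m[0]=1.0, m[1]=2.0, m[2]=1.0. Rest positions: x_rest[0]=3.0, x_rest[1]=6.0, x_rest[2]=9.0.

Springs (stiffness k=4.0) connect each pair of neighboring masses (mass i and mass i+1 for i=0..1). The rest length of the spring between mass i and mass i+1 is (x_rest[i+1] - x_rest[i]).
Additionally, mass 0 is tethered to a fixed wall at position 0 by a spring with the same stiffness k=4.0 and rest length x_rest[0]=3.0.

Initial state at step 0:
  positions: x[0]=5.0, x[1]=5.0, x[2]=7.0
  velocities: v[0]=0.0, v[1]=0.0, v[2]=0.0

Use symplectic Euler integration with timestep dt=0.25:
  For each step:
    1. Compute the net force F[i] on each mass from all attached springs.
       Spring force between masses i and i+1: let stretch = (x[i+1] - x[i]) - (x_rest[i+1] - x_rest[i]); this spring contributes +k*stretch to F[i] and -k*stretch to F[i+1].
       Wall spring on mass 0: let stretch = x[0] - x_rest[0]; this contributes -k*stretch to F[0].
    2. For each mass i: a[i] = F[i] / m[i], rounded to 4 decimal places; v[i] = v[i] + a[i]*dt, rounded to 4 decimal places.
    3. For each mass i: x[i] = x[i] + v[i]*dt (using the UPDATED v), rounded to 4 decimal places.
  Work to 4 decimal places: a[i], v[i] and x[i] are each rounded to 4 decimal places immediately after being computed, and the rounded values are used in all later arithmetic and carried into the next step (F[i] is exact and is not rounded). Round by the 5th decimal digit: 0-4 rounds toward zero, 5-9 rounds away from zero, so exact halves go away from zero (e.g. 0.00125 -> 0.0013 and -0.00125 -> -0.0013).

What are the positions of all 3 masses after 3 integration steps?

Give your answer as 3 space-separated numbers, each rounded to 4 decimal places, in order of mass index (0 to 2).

Step 0: x=[5.0000 5.0000 7.0000] v=[0.0000 0.0000 0.0000]
Step 1: x=[3.7500 5.2500 7.2500] v=[-5.0000 1.0000 1.0000]
Step 2: x=[1.9375 5.5625 7.7500] v=[-7.2500 1.2500 2.0000]
Step 3: x=[0.5469 5.6953 8.4531] v=[-5.5625 0.5313 2.8125]

Answer: 0.5469 5.6953 8.4531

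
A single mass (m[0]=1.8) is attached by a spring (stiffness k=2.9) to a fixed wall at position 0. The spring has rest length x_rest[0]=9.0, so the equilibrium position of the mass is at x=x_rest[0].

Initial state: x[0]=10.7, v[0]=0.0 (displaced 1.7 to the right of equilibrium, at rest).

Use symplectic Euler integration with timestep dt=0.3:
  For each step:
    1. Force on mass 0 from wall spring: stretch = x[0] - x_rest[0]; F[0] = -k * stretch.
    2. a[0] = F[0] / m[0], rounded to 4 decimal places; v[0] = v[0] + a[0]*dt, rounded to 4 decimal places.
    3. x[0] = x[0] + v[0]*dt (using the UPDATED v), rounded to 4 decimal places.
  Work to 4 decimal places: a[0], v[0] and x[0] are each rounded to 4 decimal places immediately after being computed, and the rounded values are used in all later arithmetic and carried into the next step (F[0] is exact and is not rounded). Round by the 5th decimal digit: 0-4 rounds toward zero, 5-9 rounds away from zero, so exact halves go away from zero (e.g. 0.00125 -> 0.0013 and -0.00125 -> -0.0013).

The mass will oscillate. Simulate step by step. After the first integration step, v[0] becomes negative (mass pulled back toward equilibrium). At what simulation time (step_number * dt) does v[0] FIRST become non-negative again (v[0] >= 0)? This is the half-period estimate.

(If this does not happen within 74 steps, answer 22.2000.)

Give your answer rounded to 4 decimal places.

Answer: 2.7000

Derivation:
Step 0: x=[10.7000] v=[0.0000]
Step 1: x=[10.4535] v=[-0.8217]
Step 2: x=[9.9962] v=[-1.5242]
Step 3: x=[9.3945] v=[-2.0057]
Step 4: x=[8.7356] v=[-2.1964]
Step 5: x=[8.1150] v=[-2.0686]
Step 6: x=[7.6227] v=[-1.6409]
Step 7: x=[7.3301] v=[-0.9752]
Step 8: x=[7.2797] v=[-0.1681]
Step 9: x=[7.4787] v=[0.6634]
First v>=0 after going negative at step 9, time=2.7000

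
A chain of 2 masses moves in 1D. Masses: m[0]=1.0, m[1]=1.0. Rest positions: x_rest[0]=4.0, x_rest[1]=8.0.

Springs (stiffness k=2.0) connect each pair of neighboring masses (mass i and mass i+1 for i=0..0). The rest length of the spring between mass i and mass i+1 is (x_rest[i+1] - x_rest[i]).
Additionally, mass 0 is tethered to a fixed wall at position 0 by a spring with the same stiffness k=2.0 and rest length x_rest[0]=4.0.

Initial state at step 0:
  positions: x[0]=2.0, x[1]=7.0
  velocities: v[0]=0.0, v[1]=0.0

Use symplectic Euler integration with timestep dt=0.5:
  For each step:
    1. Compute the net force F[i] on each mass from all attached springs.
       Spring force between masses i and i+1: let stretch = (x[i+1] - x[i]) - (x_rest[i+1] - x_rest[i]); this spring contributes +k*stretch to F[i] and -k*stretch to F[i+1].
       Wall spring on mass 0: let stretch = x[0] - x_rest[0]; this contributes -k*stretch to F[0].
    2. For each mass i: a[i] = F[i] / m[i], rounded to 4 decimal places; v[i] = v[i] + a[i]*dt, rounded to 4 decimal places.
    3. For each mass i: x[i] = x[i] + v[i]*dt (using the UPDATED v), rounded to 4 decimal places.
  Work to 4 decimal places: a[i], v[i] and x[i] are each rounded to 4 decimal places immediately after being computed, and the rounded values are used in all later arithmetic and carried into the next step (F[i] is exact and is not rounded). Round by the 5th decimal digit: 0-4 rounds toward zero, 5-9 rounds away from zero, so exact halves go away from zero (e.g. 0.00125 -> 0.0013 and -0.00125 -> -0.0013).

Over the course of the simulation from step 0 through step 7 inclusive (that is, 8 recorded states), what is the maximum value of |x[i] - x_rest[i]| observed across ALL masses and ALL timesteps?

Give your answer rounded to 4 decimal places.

Step 0: x=[2.0000 7.0000] v=[0.0000 0.0000]
Step 1: x=[3.5000 6.5000] v=[3.0000 -1.0000]
Step 2: x=[4.7500 6.5000] v=[2.5000 0.0000]
Step 3: x=[4.5000 7.6250] v=[-0.5000 2.2500]
Step 4: x=[3.5625 9.1875] v=[-1.8750 3.1250]
Step 5: x=[3.6563 9.9375] v=[0.1875 1.5000]
Step 6: x=[5.0625 9.5469] v=[2.8124 -0.7812]
Step 7: x=[6.1797 8.9141] v=[2.2343 -1.2656]
Max displacement = 2.1797

Answer: 2.1797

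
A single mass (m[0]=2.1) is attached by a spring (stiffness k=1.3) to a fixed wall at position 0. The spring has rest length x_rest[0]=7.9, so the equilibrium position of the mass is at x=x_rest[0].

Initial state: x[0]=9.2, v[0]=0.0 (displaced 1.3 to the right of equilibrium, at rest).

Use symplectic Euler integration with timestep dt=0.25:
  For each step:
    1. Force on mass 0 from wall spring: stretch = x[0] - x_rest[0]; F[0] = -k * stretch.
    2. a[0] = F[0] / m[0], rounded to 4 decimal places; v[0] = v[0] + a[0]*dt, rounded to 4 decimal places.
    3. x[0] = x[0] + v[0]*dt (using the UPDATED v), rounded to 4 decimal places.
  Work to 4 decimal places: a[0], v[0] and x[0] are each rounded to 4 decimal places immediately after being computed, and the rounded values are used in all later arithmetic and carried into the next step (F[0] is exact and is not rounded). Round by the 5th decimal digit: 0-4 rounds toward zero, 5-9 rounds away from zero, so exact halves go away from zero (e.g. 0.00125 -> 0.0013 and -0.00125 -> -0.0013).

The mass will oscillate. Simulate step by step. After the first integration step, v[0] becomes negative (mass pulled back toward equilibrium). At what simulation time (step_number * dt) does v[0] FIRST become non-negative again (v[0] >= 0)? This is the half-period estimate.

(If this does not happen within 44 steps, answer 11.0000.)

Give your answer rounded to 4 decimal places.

Step 0: x=[9.2000] v=[0.0000]
Step 1: x=[9.1497] v=[-0.2012]
Step 2: x=[9.0511] v=[-0.3946]
Step 3: x=[8.9079] v=[-0.5728]
Step 4: x=[8.7257] v=[-0.7288]
Step 5: x=[8.5116] v=[-0.8566]
Step 6: x=[8.2738] v=[-0.9513]
Step 7: x=[8.0215] v=[-1.0092]
Step 8: x=[7.7645] v=[-1.0280]
Step 9: x=[7.5128] v=[-1.0070]
Step 10: x=[7.2760] v=[-0.9471]
Step 11: x=[7.0634] v=[-0.8505]
Step 12: x=[6.8832] v=[-0.7210]
Step 13: x=[6.7423] v=[-0.5637]
Step 14: x=[6.6462] v=[-0.3845]
Step 15: x=[6.5986] v=[-0.1905]
Step 16: x=[6.6013] v=[0.0109]
First v>=0 after going negative at step 16, time=4.0000

Answer: 4.0000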